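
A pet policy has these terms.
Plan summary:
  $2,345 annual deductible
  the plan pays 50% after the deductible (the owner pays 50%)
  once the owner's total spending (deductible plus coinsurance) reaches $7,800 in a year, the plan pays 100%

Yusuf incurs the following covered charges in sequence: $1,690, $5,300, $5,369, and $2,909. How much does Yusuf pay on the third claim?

Bill 1, $1,690: entire amount goes to the deductible. Cost to owner: $1,690. OOP to date $1,690.
Bill 2, $5,300: deductible takes $655, $4,645 remains; owner's 50% is $2,322.50. Cost to owner: $2,977.50. OOP to date $4,667.50.
Bill 3, $5,369: deductible met; 50% of $5,369 = $2,684.50. Owner owes $2,684.50 (running OOP $7,352).

$2,684.50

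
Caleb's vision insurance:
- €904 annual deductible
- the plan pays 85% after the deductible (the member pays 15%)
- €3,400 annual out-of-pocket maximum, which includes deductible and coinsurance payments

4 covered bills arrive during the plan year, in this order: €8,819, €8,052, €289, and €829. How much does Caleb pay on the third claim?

Bill 1, €8,819: €904 to deductible, leaving €7,915; 15% of €7,915 = €1,187.25. Cost to member: €2,091.25. OOP to date €2,091.25.
Bill 2, €8,052: deductible met; 15% of €8,052 = €1,207.80. Cost to member: €1,207.80. OOP to date €3,299.05.
Bill 3, €289: deductible met; 15% of €289 = €43.35. Member owes €43.35 (running OOP €3,342.40).

€43.35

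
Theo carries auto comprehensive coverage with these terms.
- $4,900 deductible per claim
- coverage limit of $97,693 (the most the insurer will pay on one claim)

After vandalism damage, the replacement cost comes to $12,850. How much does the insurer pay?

$7,950

Subtract the deductible: $12,850 − $4,900 = $7,950.
That's under the $97,693 cap, so the insurer reimburses the full $7,950.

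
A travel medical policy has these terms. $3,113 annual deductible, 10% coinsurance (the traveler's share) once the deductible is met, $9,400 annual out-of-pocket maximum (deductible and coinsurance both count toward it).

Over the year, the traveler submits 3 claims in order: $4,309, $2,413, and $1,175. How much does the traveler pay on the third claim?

Claim 1 ($4,309): deductible takes $3,113, $1,196 remains; traveler's 10% is $119.60. Cost to traveler: $3,232.60. OOP to date $3,232.60.
Claim 2 ($2,413): 10% coinsurance on $2,413 = $241.30. Cost to traveler: $241.30. OOP to date $3,473.90.
Claim 3 ($1,175): deductible already satisfied, so traveler's share is 10% × $1,175 = $117.50. Traveler owes $117.50 (running OOP $3,591.40).

$117.50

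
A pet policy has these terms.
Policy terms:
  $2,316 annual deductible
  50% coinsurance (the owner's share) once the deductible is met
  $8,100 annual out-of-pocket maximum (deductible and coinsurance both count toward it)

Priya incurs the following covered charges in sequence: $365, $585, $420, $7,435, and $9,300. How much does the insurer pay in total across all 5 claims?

Claim 1 — $365: all of it applies to the deductible. Owner owes $365 (running OOP $365). Insurer: $365 − $365 = $0.
Claim 2 — $585: fully absorbed by the deductible. Cost to owner: $585. OOP to date $950. Insurer: $585 − $585 = $0.
Claim 3 — $420: entire amount goes to the deductible. Owner pays $420; OOP now $1,370. Plan pays $420 − $420 = $0.
Claim 4 — $7,435: $946 finishes the deductible; $6,489 goes to coinsurance; coinsurance $6,489 × 50% = $3,244.50. Owner owes $4,190.50 (running OOP $5,560.50). Plan pays $7,435 − $4,190.50 = $3,244.50.
Claim 5 — $9,300: deductible already satisfied, so owner's share is 50% × $9,300 = $4,650. Adding that to $5,560.50 gives $10,210.50, past the $8,100 cap; owner pays only $8,100 − $5,560.50 = $2,539.50. Insurer: $9,300 − $2,539.50 = $6,760.50.
Insurer total: $0 + $0 + $0 + $3,244.50 + $6,760.50 = $10,005.

$10,005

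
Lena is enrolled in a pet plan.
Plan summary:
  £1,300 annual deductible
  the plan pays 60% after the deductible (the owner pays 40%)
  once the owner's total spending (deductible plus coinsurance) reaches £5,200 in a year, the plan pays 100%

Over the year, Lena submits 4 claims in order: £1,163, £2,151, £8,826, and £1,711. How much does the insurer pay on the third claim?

Claim 1 (£1,163): all of it applies to the deductible. Owner owes £1,163 (running OOP £1,163). Insurer: £1,163 − £1,163 = £0.
Claim 2 (£2,151): £137 to deductible, leaving £2,014; owner's 40% is £805.60. Cost to owner: £942.60. OOP to date £2,105.60. Plan pays £2,151 − £942.60 = £1,208.40.
Claim 3 (£8,826): deductible met; 40% of £8,826 = £3,530.40. OOP would hit £5,636 > £5,200, so the cap limits the owner to £5,200 − £2,105.60 = £3,094.40. Insurer: £8,826 − £3,094.40 = £5,731.60.

£5,731.60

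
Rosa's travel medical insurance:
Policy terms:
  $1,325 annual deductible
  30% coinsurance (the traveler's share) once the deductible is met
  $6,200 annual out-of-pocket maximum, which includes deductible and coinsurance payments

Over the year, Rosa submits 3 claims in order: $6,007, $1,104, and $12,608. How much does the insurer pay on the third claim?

Claim 1 — $6,007: $1,325 finishes the deductible; $4,682 goes to coinsurance; coinsurance $4,682 × 30% = $1,404.60. Traveler pays $2,729.60; OOP now $2,729.60. Plan pays $6,007 − $2,729.60 = $3,277.40.
Claim 2 — $1,104: 30% coinsurance on $1,104 = $331.20. Traveler owes $331.20 (running OOP $3,060.80). Insurer: $1,104 − $331.20 = $772.80.
Claim 3 — $12,608: deductible met; 30% of $12,608 = $3,782.40. Adding that to $3,060.80 gives $6,843.20, past the $6,200 cap; traveler pays only $6,200 − $3,060.80 = $3,139.20. Insurer: $12,608 − $3,139.20 = $9,468.80.

$9,468.80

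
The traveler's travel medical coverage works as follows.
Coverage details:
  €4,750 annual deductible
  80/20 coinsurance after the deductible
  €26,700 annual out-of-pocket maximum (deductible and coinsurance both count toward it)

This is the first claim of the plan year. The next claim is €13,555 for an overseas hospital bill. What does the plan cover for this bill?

The full €4,750 deductible is still open; €4,750 of this bill applies to it.
The remaining €8,805 (= €13,555 − €4,750) moves to coinsurance.
Coinsurance: €8,805 × 20% = €1,761.
Traveler responsibility before any cap: €4,750 + €1,761 = €6,511.
Year-to-date out-of-pocket becomes €0 + €6,511 = €6,511, still under the €26,700 maximum, so no cap applies.
The insurer covers the remainder: €13,555 − €6,511 = €7,044.

€7,044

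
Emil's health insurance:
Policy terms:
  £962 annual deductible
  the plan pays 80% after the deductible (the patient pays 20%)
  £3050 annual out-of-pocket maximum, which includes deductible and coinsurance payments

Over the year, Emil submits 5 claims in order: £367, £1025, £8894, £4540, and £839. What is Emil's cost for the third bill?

£1778.80

Bill 1, £367: fully absorbed by the deductible. Patient pays £367; OOP now £367.
Bill 2, £1025: £595 finishes the deductible; £430 goes to coinsurance; coinsurance £430 × 20% = £86. Cost to patient: £681. OOP to date £1048.
Bill 3, £8894: 20% coinsurance on £8894 = £1778.80. Cost to patient: £1778.80. OOP to date £2826.80.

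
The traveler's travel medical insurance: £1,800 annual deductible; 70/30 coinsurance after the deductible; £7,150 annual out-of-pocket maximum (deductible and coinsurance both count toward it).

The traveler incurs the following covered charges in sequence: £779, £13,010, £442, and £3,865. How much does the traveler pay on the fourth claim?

#1 (£779): entire amount goes to the deductible. Traveler pays £779; OOP now £779.
#2 (£13,010): £1,021 to deductible, leaving £11,989; 30% of £11,989 = £3,596.70. Cost to traveler: £4,617.70. OOP to date £5,396.70.
#3 (£442): deductible already satisfied, so traveler's share is 30% × £442 = £132.60. Traveler pays £132.60; OOP now £5,529.30.
#4 (£3,865): 30% coinsurance on £3,865 = £1,159.50. Cost to traveler: £1,159.50. OOP to date £6,688.80.

£1,159.50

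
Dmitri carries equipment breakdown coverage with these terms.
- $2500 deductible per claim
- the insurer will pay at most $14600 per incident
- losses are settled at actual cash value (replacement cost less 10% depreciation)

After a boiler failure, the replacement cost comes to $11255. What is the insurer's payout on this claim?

At 10% depreciation, ACV = $11255 − $1125.50 = $10129.50.
After the deductible, $10129.50 − $2500 = $7629.50 remains.
That's under the $14600 cap, so the insurer reimburses the full $7629.50.

$7629.50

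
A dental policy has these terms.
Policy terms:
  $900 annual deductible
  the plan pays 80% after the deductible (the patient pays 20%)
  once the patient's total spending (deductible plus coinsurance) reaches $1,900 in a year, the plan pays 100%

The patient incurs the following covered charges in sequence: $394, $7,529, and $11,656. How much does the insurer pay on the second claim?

Claim 1 — $394: all of it applies to the deductible. Patient owes $394 (running OOP $394). Insurer: $394 − $394 = $0.
Claim 2 — $7,529: deductible takes $506, $7,023 remains; 20% of $7,023 = $1,404.60. Deductible plus coinsurance: $506 + $1,404.60 = $1,910.60. Adding that to $394 gives $2,304.60, past the $1,900 cap; patient pays only $1,900 − $394 = $1,506. Insurer: $7,529 − $1,506 = $6,023.

$6,023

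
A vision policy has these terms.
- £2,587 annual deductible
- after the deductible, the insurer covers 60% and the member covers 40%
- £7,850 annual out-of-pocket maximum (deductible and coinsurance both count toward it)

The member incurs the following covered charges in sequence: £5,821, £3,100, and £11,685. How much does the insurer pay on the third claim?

#1 (£5,821): deductible takes £2,587, £3,234 remains; coinsurance £3,234 × 40% = £1,293.60. Cost to member: £3,880.60. OOP to date £3,880.60. Plan pays £5,821 − £3,880.60 = £1,940.40.
#2 (£3,100): deductible already satisfied, so member's share is 40% × £3,100 = £1,240. Member owes £1,240 (running OOP £5,120.60). Plan pays £3,100 − £1,240 = £1,860.
#3 (£11,685): deductible already satisfied, so member's share is 40% × £11,685 = £4,674. OOP would hit £9,794.60 > £7,850, so the cap limits the member to £7,850 − £5,120.60 = £2,729.40. Plan pays £11,685 − £2,729.40 = £8,955.60.

£8,955.60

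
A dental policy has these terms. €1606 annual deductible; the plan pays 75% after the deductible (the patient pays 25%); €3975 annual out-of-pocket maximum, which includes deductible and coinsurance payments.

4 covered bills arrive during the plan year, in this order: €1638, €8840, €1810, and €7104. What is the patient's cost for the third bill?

€151

#1 (€1638): €1606 to deductible, leaving €32; coinsurance €32 × 25% = €8. Patient owes €1614 (running OOP €1614).
#2 (€8840): 25% coinsurance on €8840 = €2210. Cost to patient: €2210. OOP to date €3824.
#3 (€1810): 25% coinsurance on €1810 = €452.50. That would push OOP to €4276.50, over the €3975 cap, so patient pays €3975 − €3824 = €151.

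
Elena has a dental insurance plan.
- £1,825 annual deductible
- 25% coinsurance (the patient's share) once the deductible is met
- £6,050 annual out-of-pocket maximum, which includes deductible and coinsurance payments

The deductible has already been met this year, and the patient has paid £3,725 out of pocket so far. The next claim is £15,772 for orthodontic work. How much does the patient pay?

The deductible is already satisfied, so the full bill goes to coinsurance.
Patient's 25% share of £15,772 is £3,943.
Year-to-date out-of-pocket would reach £3,725 + £3,943 = £7,668, above the £6,050 maximum, so the patient pays only £6,050 − £3,725 = £2,325.

£2,325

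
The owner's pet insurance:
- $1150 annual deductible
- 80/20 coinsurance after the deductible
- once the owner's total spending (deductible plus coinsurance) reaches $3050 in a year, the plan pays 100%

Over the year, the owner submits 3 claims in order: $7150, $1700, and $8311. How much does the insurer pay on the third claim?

$7951

Claim 1 ($7150): $1150 finishes the deductible; $6000 goes to coinsurance; coinsurance $6000 × 20% = $1200. Owner owes $2350 (running OOP $2350). Insurer: $7150 − $2350 = $4800.
Claim 2 ($1700): deductible already satisfied, so owner's share is 20% × $1700 = $340. Owner pays $340; OOP now $2690. Insurer: $1700 − $340 = $1360.
Claim 3 ($8311): deductible met; 20% of $8311 = $1662.20. OOP would hit $4352.20 > $3050, so the cap limits the owner to $3050 − $2690 = $360. Plan pays $8311 − $360 = $7951.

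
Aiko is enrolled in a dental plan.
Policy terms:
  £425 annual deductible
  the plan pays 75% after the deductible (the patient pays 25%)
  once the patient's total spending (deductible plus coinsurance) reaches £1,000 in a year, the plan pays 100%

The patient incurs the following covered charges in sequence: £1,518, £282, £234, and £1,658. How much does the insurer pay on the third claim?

#1 (£1,518): £425 to deductible, leaving £1,093; patient's 25% is £273.25. Cost to patient: £698.25. OOP to date £698.25. Insurer: £1,518 − £698.25 = £819.75.
#2 (£282): deductible already satisfied, so patient's share is 25% × £282 = £70.50. Cost to patient: £70.50. OOP to date £768.75. Plan pays £282 − £70.50 = £211.50.
#3 (£234): 25% coinsurance on £234 = £58.50. Cost to patient: £58.50. OOP to date £827.25. Insurer: £234 − £58.50 = £175.50.

£175.50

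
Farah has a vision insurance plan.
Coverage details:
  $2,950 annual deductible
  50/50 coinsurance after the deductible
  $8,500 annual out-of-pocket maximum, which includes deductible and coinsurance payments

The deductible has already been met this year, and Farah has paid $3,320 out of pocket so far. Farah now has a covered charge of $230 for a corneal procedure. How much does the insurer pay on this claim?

$115

The deductible is already satisfied, so the full bill goes to coinsurance.
Member's 50% share of $230 is $115.
Total out-of-pocket so far would be $3,320 + $115 = $3,435, below the $8,500 cap — no reduction.
The plan picks up $230 − $115 = $115.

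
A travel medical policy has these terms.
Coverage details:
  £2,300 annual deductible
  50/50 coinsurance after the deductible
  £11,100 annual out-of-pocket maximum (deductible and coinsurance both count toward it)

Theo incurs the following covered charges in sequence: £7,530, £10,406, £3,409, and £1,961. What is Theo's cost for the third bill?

Claim 1 — £7,530: deductible takes £2,300, £5,230 remains; coinsurance £5,230 × 50% = £2,615. Traveler owes £4,915 (running OOP £4,915).
Claim 2 — £10,406: 50% coinsurance on £10,406 = £5,203. Traveler pays £5,203; OOP now £10,118.
Claim 3 — £3,409: 50% coinsurance on £3,409 = £1,704.50. That would push OOP to £11,822.50, over the £11,100 cap, so traveler pays £11,100 − £10,118 = £982.

£982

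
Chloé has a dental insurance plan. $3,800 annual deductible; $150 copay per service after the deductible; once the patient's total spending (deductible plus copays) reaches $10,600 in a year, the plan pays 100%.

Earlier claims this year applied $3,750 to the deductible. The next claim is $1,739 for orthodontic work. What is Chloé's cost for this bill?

$200

Remaining deductible: $3,800 − $3,750 = $50.
That leaves $1,739 − $50 = $1,689 for the copay.
Copay on this service: $150.
Patient responsibility before any cap: $50 + $150 = $200.
Total out-of-pocket so far would be $3,750 + $200 = $3,950, below the $10,600 cap — no reduction.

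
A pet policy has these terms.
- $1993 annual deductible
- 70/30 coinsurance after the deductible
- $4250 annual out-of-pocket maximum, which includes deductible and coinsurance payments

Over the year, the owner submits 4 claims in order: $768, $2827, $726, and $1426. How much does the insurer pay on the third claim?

#1 ($768): entire amount goes to the deductible. Cost to owner: $768. OOP to date $768. Insurer: $768 − $768 = $0.
#2 ($2827): deductible takes $1225, $1602 remains; coinsurance $1602 × 30% = $480.60. Owner owes $1705.60 (running OOP $2473.60). Plan pays $2827 − $1705.60 = $1121.40.
#3 ($726): 30% coinsurance on $726 = $217.80. Owner pays $217.80; OOP now $2691.40. Insurer: $726 − $217.80 = $508.20.

$508.20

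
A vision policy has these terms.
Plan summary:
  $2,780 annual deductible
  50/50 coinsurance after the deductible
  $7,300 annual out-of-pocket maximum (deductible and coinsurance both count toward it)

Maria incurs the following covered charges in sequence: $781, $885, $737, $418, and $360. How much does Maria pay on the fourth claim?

#1 ($781): fully absorbed by the deductible. Member owes $781 (running OOP $781).
#2 ($885): all of it applies to the deductible. Member owes $885 (running OOP $1,666).
#3 ($737): all of it applies to the deductible. Member pays $737; OOP now $2,403.
#4 ($418): deductible takes $377, $41 remains; member's 50% is $20.50. Cost to member: $397.50. OOP to date $2,800.50.

$397.50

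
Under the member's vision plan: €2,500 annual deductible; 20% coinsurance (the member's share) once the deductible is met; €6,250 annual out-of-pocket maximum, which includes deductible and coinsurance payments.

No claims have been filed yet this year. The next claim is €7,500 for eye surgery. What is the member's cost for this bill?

€3,500

Deductible not yet touched, so the first €2,500 of the bill goes to the deductible.
After the €2,500 deductible portion, €7,500 − €2,500 = €5,000 is subject to coinsurance.
Member's 20% share of €5,000 is €1,000.
So the member owes €2,500 + €1,000 = €3,500 before any cap.
Cumulative spending €0 + €3,500 = €3,500 stays under the €6,250 maximum.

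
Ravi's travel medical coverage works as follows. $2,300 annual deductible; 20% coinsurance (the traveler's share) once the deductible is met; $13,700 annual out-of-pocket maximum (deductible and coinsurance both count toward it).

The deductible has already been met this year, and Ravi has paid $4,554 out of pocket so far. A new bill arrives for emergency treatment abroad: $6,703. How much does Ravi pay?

With the deductible met, the entire $6,703 is subject to coinsurance.
Traveler's 20% share of $6,703 is $1,340.60.
Cumulative spending $4,554 + $1,340.60 = $5,894.60 stays under the $13,700 maximum.

$1,340.60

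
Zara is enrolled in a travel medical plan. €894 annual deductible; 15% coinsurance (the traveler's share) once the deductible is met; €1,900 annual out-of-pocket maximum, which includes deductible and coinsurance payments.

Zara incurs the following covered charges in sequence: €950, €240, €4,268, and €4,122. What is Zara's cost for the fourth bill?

Claim 1 (€950): €894 finishes the deductible; €56 goes to coinsurance; coinsurance €56 × 15% = €8.40. Traveler owes €902.40 (running OOP €902.40).
Claim 2 (€240): deductible met; 15% of €240 = €36. Traveler owes €36 (running OOP €938.40).
Claim 3 (€4,268): deductible already satisfied, so traveler's share is 15% × €4,268 = €640.20. Cost to traveler: €640.20. OOP to date €1,578.60.
Claim 4 (€4,122): 15% coinsurance on €4,122 = €618.30. Adding that to €1,578.60 gives €2,196.90, past the €1,900 cap; traveler pays only €1,900 − €1,578.60 = €321.40.

€321.40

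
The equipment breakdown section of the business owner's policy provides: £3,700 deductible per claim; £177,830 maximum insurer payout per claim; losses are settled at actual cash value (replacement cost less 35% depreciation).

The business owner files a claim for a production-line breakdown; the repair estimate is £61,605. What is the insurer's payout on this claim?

Depreciate 35%: the covered value is £61,605 × 0.65 = £40,043.25.
Subtract the deductible: £40,043.25 − £3,700 = £36,343.25.
£36,343.25 ≤ £177,830, so the limit doesn't bind; insurer pays £36,343.25.

£36,343.25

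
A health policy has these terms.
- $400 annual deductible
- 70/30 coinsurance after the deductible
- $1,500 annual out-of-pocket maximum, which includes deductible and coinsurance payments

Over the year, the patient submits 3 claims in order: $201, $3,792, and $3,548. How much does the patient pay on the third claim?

$22.10

Bill 1, $201: fully absorbed by the deductible. Patient pays $201; OOP now $201.
Bill 2, $3,792: $199 to deductible, leaving $3,593; patient's 30% is $1,077.90. Patient pays $1,276.90; OOP now $1,477.90.
Bill 3, $3,548: 30% coinsurance on $3,548 = $1,064.40. OOP would hit $2,542.30 > $1,500, so the cap limits the patient to $1,500 − $1,477.90 = $22.10.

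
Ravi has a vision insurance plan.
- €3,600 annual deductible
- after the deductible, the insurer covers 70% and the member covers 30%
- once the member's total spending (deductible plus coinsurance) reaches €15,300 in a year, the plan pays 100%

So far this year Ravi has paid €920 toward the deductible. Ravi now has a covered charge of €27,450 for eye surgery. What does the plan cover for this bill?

Remaining deductible: €3,600 − €920 = €2,680.
After the €2,680 deductible portion, €27,450 − €2,680 = €24,770 is subject to coinsurance.
Member's 30% share of €24,770 is €7,431.
Member responsibility before any cap: €2,680 + €7,431 = €10,111.
Cumulative spending €920 + €10,111 = €11,031 stays under the €15,300 maximum.
Insurer pays the balance: €27,450 − €10,111 = €17,339.

€17,339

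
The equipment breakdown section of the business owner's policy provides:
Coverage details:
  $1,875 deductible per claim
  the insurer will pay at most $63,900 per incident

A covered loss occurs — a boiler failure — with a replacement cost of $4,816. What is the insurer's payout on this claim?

Less the $1,875 deductible: $4,816 − $1,875 = $2,941.
$2,941 is within the $63,900 limit, so the insurer pays $2,941.

$2,941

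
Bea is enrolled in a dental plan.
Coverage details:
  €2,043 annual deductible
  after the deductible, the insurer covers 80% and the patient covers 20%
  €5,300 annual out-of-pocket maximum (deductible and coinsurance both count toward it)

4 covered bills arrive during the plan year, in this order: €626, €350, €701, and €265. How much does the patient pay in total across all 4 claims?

Claim 1 (€626): all of it applies to the deductible. Patient pays €626; OOP now €626.
Claim 2 (€350): entire amount goes to the deductible. Patient owes €350 (running OOP €976).
Claim 3 (€701): all of it applies to the deductible. Patient owes €701 (running OOP €1,677).
Claim 4 (€265): all of it applies to the deductible. Patient owes €265 (running OOP €1,942).
Total paid by the patient: €626 + €350 + €701 + €265 = €1,942.

€1,942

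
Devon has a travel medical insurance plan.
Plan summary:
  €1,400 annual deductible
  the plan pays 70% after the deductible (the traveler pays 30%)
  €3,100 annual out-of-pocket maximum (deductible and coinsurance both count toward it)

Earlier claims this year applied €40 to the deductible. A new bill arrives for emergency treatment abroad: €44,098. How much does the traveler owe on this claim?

€3,060

Deductible still to meet: €1,400 − €40 = €1,360.
After the €1,360 deductible portion, €44,098 − €1,360 = €42,738 is subject to coinsurance.
30% of €42,738 = €12,821.40 falls to the traveler.
That puts the traveler's cost at €1,360 + €12,821.40 = €14,181.40 before any cap.
That would bring total out-of-pocket to €14,221.40, past the €3,100 cap. The traveler is capped at €3,100 − €40 = €3,060 on this claim.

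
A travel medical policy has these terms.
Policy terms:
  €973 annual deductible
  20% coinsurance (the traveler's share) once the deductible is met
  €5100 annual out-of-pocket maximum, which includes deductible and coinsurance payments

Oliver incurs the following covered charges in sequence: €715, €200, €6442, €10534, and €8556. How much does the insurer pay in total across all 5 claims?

€21347

Bill 1, €715: entire amount goes to the deductible. Cost to traveler: €715. OOP to date €715. Plan pays €715 − €715 = €0.
Bill 2, €200: entire amount goes to the deductible. Traveler owes €200 (running OOP €915). Insurer: €200 − €200 = €0.
Bill 3, €6442: €58 to deductible, leaving €6384; traveler's 20% is €1276.80. Traveler pays €1334.80; OOP now €2249.80. Insurer: €6442 − €1334.80 = €5107.20.
Bill 4, €10534: deductible met; 20% of €10534 = €2106.80. Cost to traveler: €2106.80. OOP to date €4356.60. Plan pays €10534 − €2106.80 = €8427.20.
Bill 5, €8556: 20% coinsurance on €8556 = €1711.20. Adding that to €4356.60 gives €6067.80, past the €5100 cap; traveler pays only €5100 − €4356.60 = €743.40. Insurer: €8556 − €743.40 = €7812.60.
Insurer total = bills − traveler's total = €26447 − €5100 = €21347.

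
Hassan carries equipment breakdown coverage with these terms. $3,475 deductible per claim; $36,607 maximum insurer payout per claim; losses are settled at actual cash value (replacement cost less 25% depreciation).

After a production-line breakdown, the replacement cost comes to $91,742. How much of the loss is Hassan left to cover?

$55,135

Actual cash value after 25% depreciation: $91,742 × 75% = $68,806.50.
Less the $3,475 deductible: $68,806.50 − $3,475 = $65,331.50.
The $36,607 per-incident cap binds; insurer pays $36,607.
Business owner's share is the uncovered remainder: $91,742 − $36,607 = $55,135.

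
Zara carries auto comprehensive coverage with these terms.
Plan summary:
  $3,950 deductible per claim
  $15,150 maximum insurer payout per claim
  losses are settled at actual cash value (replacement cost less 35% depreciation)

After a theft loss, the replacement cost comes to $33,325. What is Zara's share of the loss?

$18,175

At 35% depreciation, ACV = $33,325 − $11,663.75 = $21,661.25.
Subtract the deductible: $21,661.25 − $3,950 = $17,711.25.
The $15,150 per-incident cap binds; insurer pays $15,150.
Policyholder's share is the uncovered remainder: $33,325 − $15,150 = $18,175.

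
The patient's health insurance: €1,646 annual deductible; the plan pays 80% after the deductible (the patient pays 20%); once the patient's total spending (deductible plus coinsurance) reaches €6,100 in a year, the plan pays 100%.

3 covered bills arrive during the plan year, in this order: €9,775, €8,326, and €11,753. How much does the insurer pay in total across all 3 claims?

Claim 1 (€9,775): €1,646 to deductible, leaving €8,129; patient's 20% is €1,625.80. Patient owes €3,271.80 (running OOP €3,271.80). Insurer: €9,775 − €3,271.80 = €6,503.20.
Claim 2 (€8,326): deductible already satisfied, so patient's share is 20% × €8,326 = €1,665.20. Cost to patient: €1,665.20. OOP to date €4,937. Plan pays €8,326 − €1,665.20 = €6,660.80.
Claim 3 (€11,753): deductible already satisfied, so patient's share is 20% × €11,753 = €2,350.60. That would push OOP to €7,287.60, over the €6,100 cap, so patient pays €6,100 − €4,937 = €1,163. Plan pays €11,753 − €1,163 = €10,590.
Insurer total = bills − patient's total = €29,854 − €6,100 = €23,754.

€23,754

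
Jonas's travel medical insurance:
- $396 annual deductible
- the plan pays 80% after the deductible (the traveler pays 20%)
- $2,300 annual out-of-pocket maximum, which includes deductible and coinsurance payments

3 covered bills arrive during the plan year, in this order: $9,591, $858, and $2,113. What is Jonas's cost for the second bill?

$65

#1 ($9,591): $396 to deductible, leaving $9,195; 20% of $9,195 = $1,839. Cost to traveler: $2,235. OOP to date $2,235.
#2 ($858): deductible already satisfied, so traveler's share is 20% × $858 = $171.60. OOP would hit $2,406.60 > $2,300, so the cap limits the traveler to $2,300 − $2,235 = $65.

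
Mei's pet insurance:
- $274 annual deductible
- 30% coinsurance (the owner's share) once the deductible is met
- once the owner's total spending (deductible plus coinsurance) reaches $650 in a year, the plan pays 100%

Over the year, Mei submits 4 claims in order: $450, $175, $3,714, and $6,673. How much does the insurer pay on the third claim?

$3,443.30

#1 ($450): deductible takes $274, $176 remains; 30% of $176 = $52.80. Owner pays $326.80; OOP now $326.80. Insurer: $450 − $326.80 = $123.20.
#2 ($175): 30% coinsurance on $175 = $52.50. Owner pays $52.50; OOP now $379.30. Plan pays $175 − $52.50 = $122.50.
#3 ($3,714): deductible already satisfied, so owner's share is 30% × $3,714 = $1,114.20. That would push OOP to $1,493.50, over the $650 cap, so owner pays $650 − $379.30 = $270.70. Insurer: $3,714 − $270.70 = $3,443.30.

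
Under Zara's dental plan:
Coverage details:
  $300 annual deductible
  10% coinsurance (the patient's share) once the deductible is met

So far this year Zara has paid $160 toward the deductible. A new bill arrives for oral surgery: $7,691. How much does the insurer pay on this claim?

$6,795.90

Remaining deductible: $300 − $160 = $140.
That leaves $7,691 − $140 = $7,551 for coinsurance.
Patient's 10% share of $7,551 is $755.10.
Patient responsibility: $140 + $755.10 = $895.10.
Insurer pays the balance: $7,691 − $895.10 = $6,795.90.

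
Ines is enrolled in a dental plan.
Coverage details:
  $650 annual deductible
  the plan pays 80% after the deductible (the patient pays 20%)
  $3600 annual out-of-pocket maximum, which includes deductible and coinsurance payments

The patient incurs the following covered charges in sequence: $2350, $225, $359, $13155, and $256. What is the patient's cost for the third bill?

Bill 1, $2350: $650 finishes the deductible; $1700 goes to coinsurance; coinsurance $1700 × 20% = $340. Cost to patient: $990. OOP to date $990.
Bill 2, $225: deductible already satisfied, so patient's share is 20% × $225 = $45. Cost to patient: $45. OOP to date $1035.
Bill 3, $359: deductible met; 20% of $359 = $71.80. Cost to patient: $71.80. OOP to date $1106.80.

$71.80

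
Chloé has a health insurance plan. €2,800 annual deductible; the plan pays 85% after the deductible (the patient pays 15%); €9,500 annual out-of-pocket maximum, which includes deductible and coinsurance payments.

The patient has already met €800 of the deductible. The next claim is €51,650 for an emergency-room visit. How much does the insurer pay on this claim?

€800 of the €2,800 deductible is already met, leaving €2,000.
After the €2,000 deductible portion, €51,650 − €2,000 = €49,650 is subject to coinsurance.
Patient's 15% share of €49,650 is €7,447.50.
So the patient owes €2,000 + €7,447.50 = €9,447.50 before any cap.
Adding €9,447.50 to the €800 already spent would give €10,247.50, which exceeds the €9,500 cap; the patient pays just €9,500 − €800 = €8,700.
The plan picks up €51,650 − €8,700 = €42,950.

€42,950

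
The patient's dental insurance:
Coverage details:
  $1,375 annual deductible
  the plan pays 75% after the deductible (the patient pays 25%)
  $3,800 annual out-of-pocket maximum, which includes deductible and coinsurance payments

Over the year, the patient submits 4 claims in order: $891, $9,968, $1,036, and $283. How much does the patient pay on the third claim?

$54

Bill 1, $891: entire amount goes to the deductible. Cost to patient: $891. OOP to date $891.
Bill 2, $9,968: $484 finishes the deductible; $9,484 goes to coinsurance; patient's 25% is $2,371. Patient pays $2,855; OOP now $3,746.
Bill 3, $1,036: deductible already satisfied, so patient's share is 25% × $1,036 = $259. OOP would hit $4,005 > $3,800, so the cap limits the patient to $3,800 − $3,746 = $54.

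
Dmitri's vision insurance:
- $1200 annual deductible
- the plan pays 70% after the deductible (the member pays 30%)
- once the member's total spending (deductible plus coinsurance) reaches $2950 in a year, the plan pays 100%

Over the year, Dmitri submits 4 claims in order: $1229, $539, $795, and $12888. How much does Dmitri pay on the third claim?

$238.50

Bill 1, $1229: deductible takes $1200, $29 remains; member's 30% is $8.70. Cost to member: $1208.70. OOP to date $1208.70.
Bill 2, $539: 30% coinsurance on $539 = $161.70. Member owes $161.70 (running OOP $1370.40).
Bill 3, $795: deductible already satisfied, so member's share is 30% × $795 = $238.50. Member pays $238.50; OOP now $1608.90.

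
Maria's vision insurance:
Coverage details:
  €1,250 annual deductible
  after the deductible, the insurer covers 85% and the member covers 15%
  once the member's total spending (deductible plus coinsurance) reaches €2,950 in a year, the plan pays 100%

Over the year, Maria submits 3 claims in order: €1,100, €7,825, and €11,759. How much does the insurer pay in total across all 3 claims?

€17,734

Claim 1 — €1,100: entire amount goes to the deductible. Member pays €1,100; OOP now €1,100. Insurer: €1,100 − €1,100 = €0.
Claim 2 — €7,825: €150 to deductible, leaving €7,675; member's 15% is €1,151.25. Cost to member: €1,301.25. OOP to date €2,401.25. Insurer: €7,825 − €1,301.25 = €6,523.75.
Claim 3 — €11,759: deductible already satisfied, so member's share is 15% × €11,759 = €1,763.85. Adding that to €2,401.25 gives €4,165.10, past the €2,950 cap; member pays only €2,950 − €2,401.25 = €548.75. Insurer: €11,759 − €548.75 = €11,210.25.
Insurer total = bills − member's total = €20,684 − €2,950 = €17,734.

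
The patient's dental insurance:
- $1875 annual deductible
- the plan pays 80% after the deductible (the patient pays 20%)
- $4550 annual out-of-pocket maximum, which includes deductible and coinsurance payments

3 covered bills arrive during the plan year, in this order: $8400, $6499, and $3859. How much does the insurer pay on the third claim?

Claim 1 ($8400): $1875 finishes the deductible; $6525 goes to coinsurance; coinsurance $6525 × 20% = $1305. Patient pays $3180; OOP now $3180. Plan pays $8400 − $3180 = $5220.
Claim 2 ($6499): deductible met; 20% of $6499 = $1299.80. Cost to patient: $1299.80. OOP to date $4479.80. Insurer: $6499 − $1299.80 = $5199.20.
Claim 3 ($3859): deductible already satisfied, so patient's share is 20% × $3859 = $771.80. OOP would hit $5251.60 > $4550, so the cap limits the patient to $4550 − $4479.80 = $70.20. Plan pays $3859 − $70.20 = $3788.80.

$3788.80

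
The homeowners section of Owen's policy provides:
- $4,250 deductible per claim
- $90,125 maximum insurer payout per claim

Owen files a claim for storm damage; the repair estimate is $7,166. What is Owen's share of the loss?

Subtract the deductible: $7,166 − $4,250 = $2,916.
That's under the $90,125 cap, so the insurer reimburses the full $2,916.
Homeowner's share is the uncovered remainder: $7,166 − $2,916 = $4,250.

$4,250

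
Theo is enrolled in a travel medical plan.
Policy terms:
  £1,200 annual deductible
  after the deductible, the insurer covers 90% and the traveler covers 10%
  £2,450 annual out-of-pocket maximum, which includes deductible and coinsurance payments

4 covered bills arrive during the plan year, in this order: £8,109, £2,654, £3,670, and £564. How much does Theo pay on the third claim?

£293.70

Claim 1 — £8,109: £1,200 finishes the deductible; £6,909 goes to coinsurance; traveler's 10% is £690.90. Cost to traveler: £1,890.90. OOP to date £1,890.90.
Claim 2 — £2,654: deductible met; 10% of £2,654 = £265.40. Traveler owes £265.40 (running OOP £2,156.30).
Claim 3 — £3,670: deductible already satisfied, so traveler's share is 10% × £3,670 = £367. Adding that to £2,156.30 gives £2,523.30, past the £2,450 cap; traveler pays only £2,450 − £2,156.30 = £293.70.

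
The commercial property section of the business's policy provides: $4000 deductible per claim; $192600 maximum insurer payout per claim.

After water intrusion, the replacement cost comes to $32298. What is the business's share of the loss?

$4000

Subtract the deductible: $32298 − $4000 = $28298.
$28298 is within the $192600 limit, so the insurer pays $28298.
Out of pocket: $32298 − $28298 = $4000.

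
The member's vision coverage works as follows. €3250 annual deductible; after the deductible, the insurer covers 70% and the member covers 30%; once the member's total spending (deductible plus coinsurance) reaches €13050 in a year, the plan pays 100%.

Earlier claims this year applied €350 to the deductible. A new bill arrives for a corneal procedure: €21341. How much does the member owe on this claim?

Deductible still to meet: €3250 − €350 = €2900.
After the €2900 deductible portion, €21341 − €2900 = €18441 is subject to coinsurance.
30% of €18441 = €5532.30 falls to the member.
So the member owes €2900 + €5532.30 = €8432.30 before any cap.
Year-to-date out-of-pocket becomes €350 + €8432.30 = €8782.30, still under the €13050 maximum, so no cap applies.

€8432.30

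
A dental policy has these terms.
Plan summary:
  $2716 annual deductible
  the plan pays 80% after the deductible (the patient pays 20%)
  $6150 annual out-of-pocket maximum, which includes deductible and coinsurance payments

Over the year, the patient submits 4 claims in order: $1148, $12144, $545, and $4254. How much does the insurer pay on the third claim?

#1 ($1148): entire amount goes to the deductible. Patient owes $1148 (running OOP $1148). Insurer: $1148 − $1148 = $0.
#2 ($12144): $1568 finishes the deductible; $10576 goes to coinsurance; coinsurance $10576 × 20% = $2115.20. Cost to patient: $3683.20. OOP to date $4831.20. Plan pays $12144 − $3683.20 = $8460.80.
#3 ($545): 20% coinsurance on $545 = $109. Patient owes $109 (running OOP $4940.20). Plan pays $545 − $109 = $436.

$436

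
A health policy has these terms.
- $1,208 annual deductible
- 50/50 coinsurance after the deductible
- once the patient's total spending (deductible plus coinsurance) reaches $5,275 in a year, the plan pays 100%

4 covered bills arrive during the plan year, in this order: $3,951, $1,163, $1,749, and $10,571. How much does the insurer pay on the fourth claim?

$9,331.50

#1 ($3,951): deductible takes $1,208, $2,743 remains; 50% of $2,743 = $1,371.50. Cost to patient: $2,579.50. OOP to date $2,579.50. Plan pays $3,951 − $2,579.50 = $1,371.50.
#2 ($1,163): 50% coinsurance on $1,163 = $581.50. Patient pays $581.50; OOP now $3,161. Insurer: $1,163 − $581.50 = $581.50.
#3 ($1,749): deductible already satisfied, so patient's share is 50% × $1,749 = $874.50. Patient pays $874.50; OOP now $4,035.50. Insurer: $1,749 − $874.50 = $874.50.
#4 ($10,571): deductible met; 50% of $10,571 = $5,285.50. OOP would hit $9,321 > $5,275, so the cap limits the patient to $5,275 − $4,035.50 = $1,239.50. Plan pays $10,571 − $1,239.50 = $9,331.50.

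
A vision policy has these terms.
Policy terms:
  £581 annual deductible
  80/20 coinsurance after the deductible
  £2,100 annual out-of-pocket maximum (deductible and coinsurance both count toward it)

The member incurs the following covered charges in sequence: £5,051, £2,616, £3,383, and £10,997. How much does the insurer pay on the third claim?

£3,281.20

#1 (£5,051): £581 finishes the deductible; £4,470 goes to coinsurance; member's 20% is £894. Member owes £1,475 (running OOP £1,475). Insurer: £5,051 − £1,475 = £3,576.
#2 (£2,616): 20% coinsurance on £2,616 = £523.20. Cost to member: £523.20. OOP to date £1,998.20. Insurer: £2,616 − £523.20 = £2,092.80.
#3 (£3,383): 20% coinsurance on £3,383 = £676.60. OOP would hit £2,674.80 > £2,100, so the cap limits the member to £2,100 − £1,998.20 = £101.80. Insurer: £3,383 − £101.80 = £3,281.20.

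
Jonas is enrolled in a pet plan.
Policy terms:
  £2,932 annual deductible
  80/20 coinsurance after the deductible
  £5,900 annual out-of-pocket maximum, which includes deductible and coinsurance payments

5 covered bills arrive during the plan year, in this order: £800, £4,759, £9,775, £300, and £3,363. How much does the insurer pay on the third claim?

Claim 1 (£800): all of it applies to the deductible. Owner pays £800; OOP now £800. Insurer: £800 − £800 = £0.
Claim 2 (£4,759): £2,132 finishes the deductible; £2,627 goes to coinsurance; coinsurance £2,627 × 20% = £525.40. Owner pays £2,657.40; OOP now £3,457.40. Plan pays £4,759 − £2,657.40 = £2,101.60.
Claim 3 (£9,775): deductible already satisfied, so owner's share is 20% × £9,775 = £1,955. Cost to owner: £1,955. OOP to date £5,412.40. Insurer: £9,775 − £1,955 = £7,820.

£7,820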